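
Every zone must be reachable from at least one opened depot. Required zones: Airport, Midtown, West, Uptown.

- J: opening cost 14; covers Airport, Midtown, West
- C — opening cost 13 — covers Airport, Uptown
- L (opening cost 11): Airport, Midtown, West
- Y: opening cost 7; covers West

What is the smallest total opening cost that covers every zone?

This is an integer covering problem.
Choose C and L: together they cover Airport, Midtown, West, Uptown — every zone.
Total opening cost: 13 + 11 = 24.
No cover costs less than 24.

24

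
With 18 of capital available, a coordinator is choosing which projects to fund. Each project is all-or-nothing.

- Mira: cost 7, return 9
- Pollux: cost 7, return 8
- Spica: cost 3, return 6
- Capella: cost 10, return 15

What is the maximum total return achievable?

24

Allowing fractional choices, the relaxed optimum would be about 27.4, but projects are indivisible.
Pollux + Capella: cost 7 + 10 = 17 ≤ 18, return 8 + 15 = 23.
Mira + Pollux + Spica: cost 7 + 7 + 3 = 17 ≤ 18, return 9 + 8 + 6 = 23.
Mira + Capella: cost 7 + 10 = 17 ≤ 18, return 9 + 15 = 24.
Best is Mira and Capella with total return 24.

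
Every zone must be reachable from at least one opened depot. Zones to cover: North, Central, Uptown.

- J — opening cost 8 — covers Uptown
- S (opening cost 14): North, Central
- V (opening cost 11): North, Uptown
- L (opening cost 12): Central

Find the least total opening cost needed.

The greedy cost-per-new-zone heuristic would pick V and L for 23, but a cheaper cover exists.
Choose J and S: together they cover North, Central, Uptown — every zone.
Total opening cost: 8 + 14 = 22.
No cover costs less than 22.

22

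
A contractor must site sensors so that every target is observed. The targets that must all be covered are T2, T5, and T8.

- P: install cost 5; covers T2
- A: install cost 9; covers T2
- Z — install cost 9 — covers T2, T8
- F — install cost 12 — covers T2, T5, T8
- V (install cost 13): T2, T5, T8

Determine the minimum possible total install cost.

F alone covers T2, T5, T8 — every target.
Total install cost: 12.
No cover costs less than 12.

12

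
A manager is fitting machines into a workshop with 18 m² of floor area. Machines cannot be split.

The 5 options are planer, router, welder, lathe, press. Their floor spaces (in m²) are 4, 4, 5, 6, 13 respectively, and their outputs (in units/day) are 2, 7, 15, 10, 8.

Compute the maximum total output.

This is an integer program with binary decision variables.
router + welder + lathe: floor space 4 + 5 + 6 = 15 ≤ 18, output 7 + 15 + 10 = 32.
welder + lathe: floor space 5 + 6 = 11 ≤ 18, output 15 + 10 = 25.
planer + welder + lathe: floor space 4 + 5 + 6 = 15 ≤ 18, output 2 + 15 + 10 = 27.
Best is router, welder, and lathe with total output 32.

32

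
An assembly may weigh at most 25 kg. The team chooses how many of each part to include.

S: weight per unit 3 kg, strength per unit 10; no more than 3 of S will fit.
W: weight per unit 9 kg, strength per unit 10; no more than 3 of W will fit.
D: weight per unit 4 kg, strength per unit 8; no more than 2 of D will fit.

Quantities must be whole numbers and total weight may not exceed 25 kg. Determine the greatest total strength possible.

48

This is a bounded integer knapsack.
S has the best ratio (10/3); taking only S gives at most 3×10 = 30 (stopped by the supply cap of 3).
Mixing does better — 3×S, 1×W, and 1×D: weight 22 ≤ 25, strength 3·10 + 1·10 + 1·8 = 48.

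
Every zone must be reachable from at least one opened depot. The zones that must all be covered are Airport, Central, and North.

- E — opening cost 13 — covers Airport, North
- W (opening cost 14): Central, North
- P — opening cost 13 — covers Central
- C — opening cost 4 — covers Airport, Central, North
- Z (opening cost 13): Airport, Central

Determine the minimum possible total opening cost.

C alone covers Airport, Central, North — every zone.
Total opening cost: 4.
No cover costs less than 4.

4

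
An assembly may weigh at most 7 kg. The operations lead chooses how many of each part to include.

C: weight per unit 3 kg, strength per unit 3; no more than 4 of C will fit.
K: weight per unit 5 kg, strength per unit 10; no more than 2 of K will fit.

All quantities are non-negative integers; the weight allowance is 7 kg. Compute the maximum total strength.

1×K: weight 5 ≤ 7, strength 1·10 = 10.
2×C: weight 6 ≤ 7, strength 2·3 = 6.
Best is 10.

10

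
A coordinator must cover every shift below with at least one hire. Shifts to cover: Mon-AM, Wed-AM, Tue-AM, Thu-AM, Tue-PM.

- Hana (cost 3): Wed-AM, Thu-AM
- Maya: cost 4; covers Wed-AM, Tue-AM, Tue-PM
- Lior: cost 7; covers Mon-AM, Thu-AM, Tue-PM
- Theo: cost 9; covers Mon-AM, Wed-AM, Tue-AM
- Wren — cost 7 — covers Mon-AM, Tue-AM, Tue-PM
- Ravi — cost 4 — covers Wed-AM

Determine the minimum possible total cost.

The greedy cost-per-new-shift heuristic would pick Maya, Hana, and Lior for 14, but a cheaper cover exists.
Choose Hana and Wren: together they cover Mon-AM, Wed-AM, Tue-AM, Thu-AM, Tue-PM — every shift.
Total cost: 3 + 7 = 10.
No cover costs less than 10.

10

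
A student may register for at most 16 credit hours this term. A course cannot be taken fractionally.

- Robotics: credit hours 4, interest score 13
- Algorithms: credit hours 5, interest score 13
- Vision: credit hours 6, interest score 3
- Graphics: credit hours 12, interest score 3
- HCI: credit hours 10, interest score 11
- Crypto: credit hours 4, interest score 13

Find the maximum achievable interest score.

39

Treat it as a binary knapsack problem.
Allowing fractional choices, the relaxed optimum would be about 42.3, but courses are indivisible.
Robotics + Algorithms + Crypto: credit hours 4 + 5 + 4 = 13 ≤ 16, interest score 13 + 13 + 13 = 39.
Robotics + Vision + Crypto: credit hours 4 + 6 + 4 = 14 ≤ 16, interest score 13 + 3 + 13 = 29.
Best is Robotics, Algorithms, and Crypto with total interest score 39.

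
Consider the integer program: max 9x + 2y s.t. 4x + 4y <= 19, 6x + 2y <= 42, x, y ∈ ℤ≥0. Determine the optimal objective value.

36

(x,y)=(4,0): 4·4+4·0=16≤19, 6·4+2·0=24≤42, objective 36.
(x,y)=(3,1): 4·3+4·1=16≤19, 6·3+2·1=20≤42, objective 29.
(x,y)=(3,0): 4·3+4·0=12≤19, 6·3+2·0=18≤42, objective 27.
No feasible integer point exceeds 36.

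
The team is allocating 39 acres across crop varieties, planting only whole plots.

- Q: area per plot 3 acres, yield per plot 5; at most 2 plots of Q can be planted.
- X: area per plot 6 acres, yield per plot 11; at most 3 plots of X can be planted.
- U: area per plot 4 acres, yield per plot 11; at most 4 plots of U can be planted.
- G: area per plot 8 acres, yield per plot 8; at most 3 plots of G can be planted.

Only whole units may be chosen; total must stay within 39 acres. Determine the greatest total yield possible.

This is a bounded integer knapsack.
U has the best ratio (11/4); taking only U gives at most 4×11 = 44 (stopped by the supply cap of 4).
Mixing does better — 1×Q, 3×X, and 4×U: area 37 ≤ 39, yield 1·5 + 3·11 + 4·11 = 82.

82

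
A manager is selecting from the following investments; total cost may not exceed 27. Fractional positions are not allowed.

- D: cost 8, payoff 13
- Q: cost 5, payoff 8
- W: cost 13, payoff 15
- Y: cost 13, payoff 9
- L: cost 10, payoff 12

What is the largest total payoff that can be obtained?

36

Allowing fractional choices, the relaxed optimum would be about 37.6, but investments are indivisible.
D + Q + L: cost 8 + 5 + 10 = 23 ≤ 27, payoff 13 + 8 + 12 = 33.
D + Q + W: cost 8 + 5 + 13 = 26 ≤ 27, payoff 13 + 8 + 15 = 36.
Best is D, Q, and W with total payoff 36.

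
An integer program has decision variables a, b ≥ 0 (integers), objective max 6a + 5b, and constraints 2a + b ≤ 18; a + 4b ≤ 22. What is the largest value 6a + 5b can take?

58

Relaxing integrality, the LP optimum is 61.43 at (a,b) = (7.14, 3.71), which is not an integer point.
(a,b)=(8,2): 2·8+1·2=18≤18, 1·8+4·2=16≤22, objective 58.
(a,b)=(7,3): 2·7+1·3=17≤18, 1·7+4·3=19≤22, objective 57.
Maximum is 58 at (a,b)=(8,2).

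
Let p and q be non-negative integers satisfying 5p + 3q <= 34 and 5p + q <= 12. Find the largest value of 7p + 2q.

22

Relaxing integrality, the LP optimum is 23.40 at (p,q) = (0.2, 11), which is not an integer point.
(p,q)=(0,11): 5·0+3·11=33≤34, 5·0+1·11=11≤12, objective 22.
(p,q)=(0,10): 5·0+3·10=30≤34, 5·0+1·10=10≤12, objective 20.
The best lattice point is (0,11), giving 22.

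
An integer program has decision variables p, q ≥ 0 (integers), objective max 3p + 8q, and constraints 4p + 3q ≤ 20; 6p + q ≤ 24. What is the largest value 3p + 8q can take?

48

Relaxing integrality, the LP optimum is 53.33 at (p,q) = (0, 6.67), which is not an integer point.
(p,q)=(0,6): 4·0+3·6=18≤20, 6·0+1·6=6≤24, objective 48.
(p,q)=(1,5): 4·1+3·5=19≤20, 6·1+1·5=11≤24, objective 43.
(p,q)=(0,5): 4·0+3·5=15≤20, 6·0+1·5=5≤24, objective 40.
No feasible integer point exceeds 48.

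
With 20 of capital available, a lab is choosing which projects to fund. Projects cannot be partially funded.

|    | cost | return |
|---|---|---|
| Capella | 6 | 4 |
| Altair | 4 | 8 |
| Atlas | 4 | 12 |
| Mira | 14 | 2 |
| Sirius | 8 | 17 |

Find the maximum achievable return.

This is a 0-1 knapsack instance.
Take Altair, Atlas, and Sirius: cost 4 + 4 + 8 = 16 ≤ 20, return 8 + 12 + 17 = 37.
No other feasible combination does better.

37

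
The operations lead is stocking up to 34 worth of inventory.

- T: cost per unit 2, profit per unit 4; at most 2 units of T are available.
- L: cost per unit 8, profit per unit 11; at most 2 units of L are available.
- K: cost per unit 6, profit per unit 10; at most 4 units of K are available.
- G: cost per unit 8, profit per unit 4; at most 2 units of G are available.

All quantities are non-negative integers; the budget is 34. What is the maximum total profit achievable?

55

This is a bounded integer knapsack.
T has the best ratio (4/2); taking only T gives at most 2×4 = 8 (stopped by the supply cap of 2).
Mixing does better — 1×T, 1×L, and 4×K: cost 34 ≤ 34, profit 1·4 + 1·11 + 4·10 = 55.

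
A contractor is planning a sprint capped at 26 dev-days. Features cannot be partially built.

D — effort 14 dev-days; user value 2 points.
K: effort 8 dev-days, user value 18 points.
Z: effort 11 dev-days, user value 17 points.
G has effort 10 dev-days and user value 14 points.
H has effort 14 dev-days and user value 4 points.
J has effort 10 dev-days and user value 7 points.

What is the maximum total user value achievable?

Allowing fractional choices, the relaxed optimum would be about 44.8, but features are indivisible.
K + Z: effort 8 + 11 = 19 ≤ 26, user value 18 + 17 = 35.
K + G: effort 8 + 10 = 18 ≤ 26, user value 18 + 14 = 32.
Z + G: effort 11 + 10 = 21 ≤ 26, user value 17 + 14 = 31.
Best is K and Z with total user value 35.

35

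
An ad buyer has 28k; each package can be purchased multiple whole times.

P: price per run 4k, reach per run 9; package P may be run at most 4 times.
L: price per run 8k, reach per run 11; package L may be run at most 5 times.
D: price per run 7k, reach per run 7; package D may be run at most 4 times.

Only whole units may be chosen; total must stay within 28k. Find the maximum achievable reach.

This is a bounded integer knapsack.
3×P and 2×L: price 28 ≤ 28, reach 3·9 + 2·11 = 49.
4×P and 1×L: price 24 ≤ 28, reach 4·9 + 1·11 = 47.
Best is 49.

49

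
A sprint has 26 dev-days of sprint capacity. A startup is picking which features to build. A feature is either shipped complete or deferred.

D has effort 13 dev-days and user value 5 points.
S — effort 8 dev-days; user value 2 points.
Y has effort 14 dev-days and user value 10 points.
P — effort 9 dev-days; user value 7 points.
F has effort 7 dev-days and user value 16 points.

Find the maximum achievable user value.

Allowing fractional choices, the relaxed optimum would be about 30.1, but features are indivisible.
S + P + F: effort 8 + 9 + 7 = 24 ≤ 26, user value 2 + 7 + 16 = 25.
Y + F: effort 14 + 7 = 21 ≤ 26, user value 10 + 16 = 26.
Best is Y and F with total user value 26.

26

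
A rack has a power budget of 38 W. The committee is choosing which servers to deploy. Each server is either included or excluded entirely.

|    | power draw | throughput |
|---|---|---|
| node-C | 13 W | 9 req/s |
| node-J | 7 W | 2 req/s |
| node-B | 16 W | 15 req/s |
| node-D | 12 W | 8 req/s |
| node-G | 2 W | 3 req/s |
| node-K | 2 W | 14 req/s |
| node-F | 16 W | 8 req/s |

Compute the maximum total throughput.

node-B + node-D + node-G + node-K: power draw 16 + 12 + 2 + 2 = 32 ≤ 38, throughput 15 + 8 + 3 + 14 = 40.
node-C + node-B + node-G + node-K: power draw 13 + 16 + 2 + 2 = 33 ≤ 38, throughput 9 + 15 + 3 + 14 = 41.
Best is node-C, node-B, node-G, and node-K with total throughput 41.

41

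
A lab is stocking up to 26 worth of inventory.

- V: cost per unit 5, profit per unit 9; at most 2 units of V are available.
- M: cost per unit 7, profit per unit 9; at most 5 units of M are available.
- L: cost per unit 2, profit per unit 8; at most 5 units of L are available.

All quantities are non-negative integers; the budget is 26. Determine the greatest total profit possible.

59

2×M and 5×L: cost 24 ≤ 26, profit 2·9 + 5·8 = 58.
2×V, 1×M, and 4×L: cost 25 ≤ 26, profit 2·9 + 1·9 + 4·8 = 59.
Best is 59.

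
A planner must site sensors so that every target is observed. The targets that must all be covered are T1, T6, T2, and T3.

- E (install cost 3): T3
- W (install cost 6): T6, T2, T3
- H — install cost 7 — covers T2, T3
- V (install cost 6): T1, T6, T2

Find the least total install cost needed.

This is a weighted set-cover instance.
The greedy cost-per-new-target heuristic would pick W and V for 12, but a cheaper cover exists.
Choose E and V: together they cover T1, T6, T2, T3 — every target.
Total install cost: 3 + 6 = 9.
No cover costs less than 9.

9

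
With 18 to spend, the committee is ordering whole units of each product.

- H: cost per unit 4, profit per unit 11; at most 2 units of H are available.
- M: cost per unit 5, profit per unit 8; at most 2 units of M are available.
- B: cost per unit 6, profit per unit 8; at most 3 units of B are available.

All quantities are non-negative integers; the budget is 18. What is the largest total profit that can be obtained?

2×H and 1×B: cost 14 ≤ 18, profit 2·11 + 1·8 = 30.
2×H and 2×M: cost 18 ≤ 18, profit 2·11 + 2·8 = 38.
Best is 38.

38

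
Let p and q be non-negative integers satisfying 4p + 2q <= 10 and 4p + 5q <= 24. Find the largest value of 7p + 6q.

25

(p,q)=(1,3): 4·1+2·3=10≤10, 4·1+5·3=19≤24, objective 25.
(p,q)=(0,4): 4·0+2·4=8≤10, 4·0+5·4=20≤24, objective 24.
The best lattice point is (1,3), giving 25.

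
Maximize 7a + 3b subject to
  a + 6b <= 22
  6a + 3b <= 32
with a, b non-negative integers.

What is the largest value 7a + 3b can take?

35

Relaxing integrality, the LP optimum is 37.33 at (a,b) = (5.33, 0), which is not an integer point.
(a,b)=(5,0): 1·5+6·0=5≤22, 6·5+3·0=30≤32, objective 35.
(a,b)=(4,1): 1·4+6·1=10≤22, 6·4+3·1=27≤32, objective 31.
(a,b)=(4,0): 1·4+6·0=4≤22, 6·4+3·0=24≤32, objective 28.
The best lattice point is (5,0), giving 35.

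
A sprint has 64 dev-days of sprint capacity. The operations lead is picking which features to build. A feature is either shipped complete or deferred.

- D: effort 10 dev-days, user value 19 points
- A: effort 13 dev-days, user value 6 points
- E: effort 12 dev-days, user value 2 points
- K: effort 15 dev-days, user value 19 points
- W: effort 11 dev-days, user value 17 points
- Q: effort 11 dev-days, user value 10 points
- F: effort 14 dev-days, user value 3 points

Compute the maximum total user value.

71

This is a 0-1 knapsack instance.
Allowing fractional choices, the relaxed optimum would be about 71.9, but features are indivisible.
D + A + K + W + Q: effort 10 + 13 + 15 + 11 + 11 = 60 ≤ 64, user value 19 + 6 + 19 + 17 + 10 = 71.
D + E + K + W + Q: effort 10 + 12 + 15 + 11 + 11 = 59 ≤ 64, user value 19 + 2 + 19 + 17 + 10 = 67.
D + K + W + Q + F: effort 10 + 15 + 11 + 11 + 14 = 61 ≤ 64, user value 19 + 19 + 17 + 10 + 3 = 68.
Best is D, A, K, W, and Q with total user value 71.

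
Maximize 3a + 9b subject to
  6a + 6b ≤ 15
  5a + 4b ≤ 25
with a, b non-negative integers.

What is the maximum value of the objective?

The continuous relaxation peaks at (0, 2.5) with value 22.50; rounding to a feasible lattice point costs some objective.
(a,b)=(0,2) is feasible, giving 18.
(a,b)=(1,1) is feasible, giving 12.
No feasible integer point exceeds 18.

18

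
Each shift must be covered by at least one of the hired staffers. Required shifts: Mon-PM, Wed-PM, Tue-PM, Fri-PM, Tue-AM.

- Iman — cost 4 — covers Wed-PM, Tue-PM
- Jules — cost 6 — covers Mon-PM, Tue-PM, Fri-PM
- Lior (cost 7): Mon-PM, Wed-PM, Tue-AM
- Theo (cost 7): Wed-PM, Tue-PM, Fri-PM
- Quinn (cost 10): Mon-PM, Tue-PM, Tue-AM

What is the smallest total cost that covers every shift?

The greedy cost-per-new-shift heuristic would pick Iman, Jules, and Lior for 17, but a cheaper cover exists.
Choose Jules and Lior: together they cover Mon-PM, Wed-PM, Tue-PM, Fri-PM, Tue-AM — every shift.
Total cost: 6 + 7 = 13.
No cover costs less than 13.

13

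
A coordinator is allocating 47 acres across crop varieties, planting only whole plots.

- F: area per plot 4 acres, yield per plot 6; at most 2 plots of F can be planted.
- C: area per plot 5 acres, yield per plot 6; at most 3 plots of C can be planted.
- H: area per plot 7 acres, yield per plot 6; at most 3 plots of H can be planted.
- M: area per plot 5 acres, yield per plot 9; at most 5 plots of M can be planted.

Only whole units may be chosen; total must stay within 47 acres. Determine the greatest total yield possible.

69

M has the best ratio (9/5); taking only M gives at most 5×9 = 45 (stopped by the supply cap of 5).
Mixing does better — 3×C, 1×H, and 5×M: area 47 ≤ 47, yield 3·6 + 1·6 + 5·9 = 69.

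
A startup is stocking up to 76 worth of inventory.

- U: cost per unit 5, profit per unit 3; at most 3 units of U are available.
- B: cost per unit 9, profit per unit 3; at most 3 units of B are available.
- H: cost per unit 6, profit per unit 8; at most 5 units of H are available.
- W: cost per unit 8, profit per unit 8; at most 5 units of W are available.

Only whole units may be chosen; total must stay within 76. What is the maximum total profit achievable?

This is a bounded integer knapsack.
Take 1×U, 5×H, and 5×W: cost 75 ≤ 76, profit 1·3 + 5·8 + 5·8 = 83.
H has the best ratio (8/6) and is taken to its limit of 5; remaining capacity is filled optimally with the others.

83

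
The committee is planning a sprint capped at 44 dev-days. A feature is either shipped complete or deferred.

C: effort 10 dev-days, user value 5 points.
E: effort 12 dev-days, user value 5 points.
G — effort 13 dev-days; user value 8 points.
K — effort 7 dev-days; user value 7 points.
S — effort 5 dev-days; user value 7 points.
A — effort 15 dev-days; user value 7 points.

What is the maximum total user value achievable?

Allowing fractional choices, the relaxed optimum would be about 31.2, but features are indivisible.
E + G + K + S: effort 12 + 13 + 7 + 5 = 37 ≤ 44, user value 5 + 8 + 7 + 7 = 27.
C + G + K + S: effort 10 + 13 + 7 + 5 = 35 ≤ 44, user value 5 + 8 + 7 + 7 = 27.
G + K + S + A: effort 13 + 7 + 5 + 15 = 40 ≤ 44, user value 8 + 7 + 7 + 7 = 29.
Best is G, K, S, and A with total user value 29.

29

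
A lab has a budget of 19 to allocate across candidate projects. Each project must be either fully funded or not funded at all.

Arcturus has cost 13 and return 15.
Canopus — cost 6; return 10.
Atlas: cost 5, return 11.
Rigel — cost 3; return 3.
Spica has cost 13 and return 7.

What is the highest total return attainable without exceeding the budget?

Allowing fractional choices, the relaxed optimum would be about 30.2, but projects are indivisible.
Arcturus + Atlas: cost 13 + 5 = 18 ≤ 19, return 15 + 11 = 26.
Canopus + Atlas + Rigel: cost 6 + 5 + 3 = 14 ≤ 19, return 10 + 11 + 3 = 24.
Arcturus + Canopus: cost 13 + 6 = 19 ≤ 19, return 15 + 10 = 25.
Best is Arcturus and Atlas with total return 26.

26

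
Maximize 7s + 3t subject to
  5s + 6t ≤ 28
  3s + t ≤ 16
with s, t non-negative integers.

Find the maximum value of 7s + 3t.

Relaxing integrality, the LP optimum is 37.54 at (s,t) = (5.23, 0.308), which is not an integer point.
(s,t)=(5,0): 5·5+6·0=25≤28, 3·5+1·0=15≤16, objective 35.
(s,t)=(4,1): 5·4+6·1=26≤28, 3·4+1·1=13≤16, objective 31.
(s,t)=(4,0): 5·4+6·0=20≤28, 3·4+1·0=12≤16, objective 28.
No feasible integer point exceeds 35.

35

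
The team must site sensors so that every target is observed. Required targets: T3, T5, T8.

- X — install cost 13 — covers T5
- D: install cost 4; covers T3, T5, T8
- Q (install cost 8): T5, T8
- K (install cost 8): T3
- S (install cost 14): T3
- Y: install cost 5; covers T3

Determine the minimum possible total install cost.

D alone covers T3, T5, T8 — every target.
Total install cost: 4.

4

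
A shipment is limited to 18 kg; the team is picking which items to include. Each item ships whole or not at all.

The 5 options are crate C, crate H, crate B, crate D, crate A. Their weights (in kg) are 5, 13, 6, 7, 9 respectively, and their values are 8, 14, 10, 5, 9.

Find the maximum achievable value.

crate B + crate A: weight 6 + 9 = 15 ≤ 18, value 10 + 9 = 19.
crate C + crate B + crate D: weight 5 + 6 + 7 = 18 ≤ 18, value 8 + 10 + 5 = 23.
crate C + crate H: weight 5 + 13 = 18 ≤ 18, value 8 + 14 = 22.
Best is crate C, crate B, and crate D with total value 23.

23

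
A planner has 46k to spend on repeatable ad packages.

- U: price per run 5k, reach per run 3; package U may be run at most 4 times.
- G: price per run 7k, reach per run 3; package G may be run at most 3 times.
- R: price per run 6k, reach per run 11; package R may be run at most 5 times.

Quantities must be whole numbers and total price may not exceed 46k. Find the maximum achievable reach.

R has the best ratio (11/6); taking only R gives at most 5×11 = 55 (stopped by the supply cap of 5).
Mixing does better — 3×U and 5×R: price 45 ≤ 46, reach 3·3 + 5·11 = 64.

64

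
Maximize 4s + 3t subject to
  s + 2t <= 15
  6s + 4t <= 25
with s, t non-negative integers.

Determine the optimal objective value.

(s,t)=(0,6): 1·0+2·6=12≤15, 6·0+4·6=24≤25, objective 18.
(s,t)=(0,5): 1·0+2·5=10≤15, 6·0+4·5=20≤25, objective 15.
The best lattice point is (0,6), giving 18.

18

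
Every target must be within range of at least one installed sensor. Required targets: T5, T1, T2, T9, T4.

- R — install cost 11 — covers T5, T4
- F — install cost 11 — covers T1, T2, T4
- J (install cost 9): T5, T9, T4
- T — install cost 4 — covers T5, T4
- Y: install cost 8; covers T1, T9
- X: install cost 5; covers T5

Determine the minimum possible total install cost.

20

The greedy cost-per-new-target heuristic would pick T, Y, and F for 23, but a cheaper cover exists.
Choose F and J: together they cover T5, T1, T2, T9, T4 — every target.
Total install cost: 11 + 9 = 20.
No cover costs less than 20.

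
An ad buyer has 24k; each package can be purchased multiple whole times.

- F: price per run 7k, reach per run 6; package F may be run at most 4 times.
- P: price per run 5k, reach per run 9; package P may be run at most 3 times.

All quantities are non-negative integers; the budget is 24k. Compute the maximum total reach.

1×F and 3×P: price 22 ≤ 24, reach 1·6 + 3·9 = 33.
2×F and 2×P: price 24 ≤ 24, reach 2·6 + 2·9 = 30.
Best is 33.

33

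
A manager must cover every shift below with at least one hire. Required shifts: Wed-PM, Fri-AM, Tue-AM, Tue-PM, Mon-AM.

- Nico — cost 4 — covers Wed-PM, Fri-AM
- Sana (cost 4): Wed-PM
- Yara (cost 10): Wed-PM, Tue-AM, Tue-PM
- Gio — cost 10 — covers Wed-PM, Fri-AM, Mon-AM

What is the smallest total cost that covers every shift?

Choose Yara and Gio: together they cover Wed-PM, Fri-AM, Tue-AM, Tue-PM, Mon-AM — every shift.
Total cost: 10 + 10 = 20.

20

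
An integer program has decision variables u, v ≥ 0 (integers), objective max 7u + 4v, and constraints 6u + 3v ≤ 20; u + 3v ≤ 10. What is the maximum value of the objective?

(u,v)=(2,2): 6·2+3·2=18≤20, 1·2+3·2=8≤10, objective 22.
(u,v)=(1,3): 6·1+3·3=15≤20, 1·1+3·3=10≤10, objective 19.
(u,v)=(2,1): 6·2+3·1=15≤20, 1·2+3·1=5≤10, objective 18.
The best lattice point is (2,2), giving 22.

22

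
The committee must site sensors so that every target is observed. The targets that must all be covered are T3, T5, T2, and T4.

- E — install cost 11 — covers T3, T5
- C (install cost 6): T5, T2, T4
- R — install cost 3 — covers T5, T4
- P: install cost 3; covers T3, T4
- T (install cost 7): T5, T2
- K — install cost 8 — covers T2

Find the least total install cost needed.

9

Choose C and P: together they cover T3, T5, T2, T4 — every target.
Total install cost: 6 + 3 = 9.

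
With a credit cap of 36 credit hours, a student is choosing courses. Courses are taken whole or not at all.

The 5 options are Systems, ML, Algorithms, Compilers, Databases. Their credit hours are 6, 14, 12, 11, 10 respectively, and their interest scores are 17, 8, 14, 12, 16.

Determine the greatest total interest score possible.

47

This is an integer program with binary decision variables.
Allowing fractional choices, the relaxed optimum would be about 55.7, but courses are indivisible.
Systems + Compilers + Databases: credit hours 6 + 11 + 10 = 27 ≤ 36, interest score 17 + 12 + 16 = 45.
Systems + Algorithms + Compilers: credit hours 6 + 12 + 11 = 29 ≤ 36, interest score 17 + 14 + 12 = 43.
Systems + Algorithms + Databases: credit hours 6 + 12 + 10 = 28 ≤ 36, interest score 17 + 14 + 16 = 47.
Best is Systems, Algorithms, and Databases with total interest score 47.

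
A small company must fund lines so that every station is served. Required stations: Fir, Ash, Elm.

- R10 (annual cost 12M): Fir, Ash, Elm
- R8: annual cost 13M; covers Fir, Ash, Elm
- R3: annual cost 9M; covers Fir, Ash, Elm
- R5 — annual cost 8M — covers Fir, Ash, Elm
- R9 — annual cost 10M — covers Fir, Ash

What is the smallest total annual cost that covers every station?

R5 alone covers Fir, Ash, Elm — every station.
Total annual cost: 8.

8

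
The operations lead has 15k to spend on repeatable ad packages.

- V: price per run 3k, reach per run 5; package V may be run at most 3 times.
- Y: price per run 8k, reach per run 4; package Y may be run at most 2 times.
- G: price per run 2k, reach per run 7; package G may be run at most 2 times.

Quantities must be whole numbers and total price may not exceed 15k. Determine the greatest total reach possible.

3×V and 2×G: price 13 ≤ 15, reach 3·5 + 2·7 = 29.
2×V and 2×G: price 10 ≤ 15, reach 2·5 + 2·7 = 24.
Best is 29.

29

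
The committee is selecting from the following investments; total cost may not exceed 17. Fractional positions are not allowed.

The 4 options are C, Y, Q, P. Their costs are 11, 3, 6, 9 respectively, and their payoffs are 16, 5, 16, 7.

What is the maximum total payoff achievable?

32

Allowing fractional choices, the relaxed optimum would be about 32.6, but investments are indivisible.
Q + P: cost 6 + 9 = 15 ≤ 17, payoff 16 + 7 = 23.
C + Q: cost 11 + 6 = 17 ≤ 17, payoff 16 + 16 = 32.
Y + Q: cost 3 + 6 = 9 ≤ 17, payoff 5 + 16 = 21.
Best is C and Q with total payoff 32.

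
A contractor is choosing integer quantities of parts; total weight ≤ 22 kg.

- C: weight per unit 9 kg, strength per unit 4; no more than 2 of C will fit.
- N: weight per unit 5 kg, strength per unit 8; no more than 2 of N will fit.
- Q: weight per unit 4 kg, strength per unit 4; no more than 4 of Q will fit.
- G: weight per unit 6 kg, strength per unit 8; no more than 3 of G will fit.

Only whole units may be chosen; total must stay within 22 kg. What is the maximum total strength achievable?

N has the best ratio (8/5); taking only N gives at most 2×8 = 16 (stopped by the supply cap of 2).
Mixing does better — 2×N and 2×G: weight 22 ≤ 22, strength 2·8 + 2·8 = 32.

32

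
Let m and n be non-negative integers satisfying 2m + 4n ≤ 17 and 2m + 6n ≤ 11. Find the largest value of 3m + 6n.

(m,n)=(5,0): 2·5+4·0=10≤17, 2·5+6·0=10≤11, objective 15.
(m,n)=(4,0): 2·4+4·0=8≤17, 2·4+6·0=8≤11, objective 12.
Maximum is 15 at (m,n)=(5,0).

15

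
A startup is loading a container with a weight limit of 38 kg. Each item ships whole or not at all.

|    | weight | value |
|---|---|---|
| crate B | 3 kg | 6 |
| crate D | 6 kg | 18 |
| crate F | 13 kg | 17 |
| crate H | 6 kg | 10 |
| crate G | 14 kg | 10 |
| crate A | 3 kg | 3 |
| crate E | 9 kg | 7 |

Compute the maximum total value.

58

Allowing fractional choices, the relaxed optimum would be about 59.4, but items are indivisible.
crate B + crate D + crate F + crate H + crate E: weight 3 + 6 + 13 + 6 + 9 = 37 ≤ 38, value 6 + 18 + 17 + 10 + 7 = 58.
crate D + crate F + crate H + crate A + crate E: weight 6 + 13 + 6 + 3 + 9 = 37 ≤ 38, value 18 + 17 + 10 + 3 + 7 = 55.
crate B + crate D + crate F + crate H + crate A: weight 3 + 6 + 13 + 6 + 3 = 31 ≤ 38, value 6 + 18 + 17 + 10 + 3 = 54.
Best is crate B, crate D, crate F, crate H, and crate E with total value 58.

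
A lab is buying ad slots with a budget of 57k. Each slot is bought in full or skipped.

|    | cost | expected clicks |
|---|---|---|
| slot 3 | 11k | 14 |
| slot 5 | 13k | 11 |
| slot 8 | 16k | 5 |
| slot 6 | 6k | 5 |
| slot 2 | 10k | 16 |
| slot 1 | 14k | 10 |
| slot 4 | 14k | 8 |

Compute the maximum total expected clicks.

56

Take slot 3, slot 5, slot 6, slot 2, and slot 1: cost 11 + 13 + 6 + 10 + 14 = 54 ≤ 57, expected clicks 14 + 11 + 5 + 16 + 10 = 56.
No other feasible combination does better.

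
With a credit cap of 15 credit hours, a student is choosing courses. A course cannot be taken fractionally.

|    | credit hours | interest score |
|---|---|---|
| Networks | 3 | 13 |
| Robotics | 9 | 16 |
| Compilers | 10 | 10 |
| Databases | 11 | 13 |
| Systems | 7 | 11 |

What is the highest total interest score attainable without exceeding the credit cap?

Networks + Databases: credit hours 3 + 11 = 14 ≤ 15, interest score 13 + 13 = 26.
Networks + Systems: credit hours 3 + 7 = 10 ≤ 15, interest score 13 + 11 = 24.
Networks + Robotics: credit hours 3 + 9 = 12 ≤ 15, interest score 13 + 16 = 29.
Best is Networks and Robotics with total interest score 29.

29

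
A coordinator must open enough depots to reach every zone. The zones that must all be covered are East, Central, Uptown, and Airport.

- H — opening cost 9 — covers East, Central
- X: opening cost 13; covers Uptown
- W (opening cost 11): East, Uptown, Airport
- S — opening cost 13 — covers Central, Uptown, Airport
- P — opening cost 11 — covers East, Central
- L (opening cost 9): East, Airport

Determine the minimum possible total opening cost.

20

Choose H and W: together they cover East, Central, Uptown, Airport — every zone.
Total opening cost: 9 + 11 = 20.
No cover costs less than 20.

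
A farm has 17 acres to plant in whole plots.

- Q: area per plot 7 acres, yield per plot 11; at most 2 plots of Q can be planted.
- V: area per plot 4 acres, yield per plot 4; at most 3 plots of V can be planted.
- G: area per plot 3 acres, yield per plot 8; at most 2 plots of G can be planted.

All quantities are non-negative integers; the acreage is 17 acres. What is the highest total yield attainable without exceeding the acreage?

G has the best ratio (8/3); taking only G gives at most 2×8 = 16 (stopped by the supply cap of 2).
Mixing does better — 1×Q, 1×V, and 2×G: area 17 ≤ 17, yield 1·11 + 1·4 + 2·8 = 31.

31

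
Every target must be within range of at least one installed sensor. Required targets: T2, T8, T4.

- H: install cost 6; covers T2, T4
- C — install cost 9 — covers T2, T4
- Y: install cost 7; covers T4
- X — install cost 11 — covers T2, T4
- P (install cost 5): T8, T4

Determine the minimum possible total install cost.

11

This is a weighted set-cover instance.
Choose H and P: together they cover T2, T8, T4 — every target.
Total install cost: 6 + 5 = 11.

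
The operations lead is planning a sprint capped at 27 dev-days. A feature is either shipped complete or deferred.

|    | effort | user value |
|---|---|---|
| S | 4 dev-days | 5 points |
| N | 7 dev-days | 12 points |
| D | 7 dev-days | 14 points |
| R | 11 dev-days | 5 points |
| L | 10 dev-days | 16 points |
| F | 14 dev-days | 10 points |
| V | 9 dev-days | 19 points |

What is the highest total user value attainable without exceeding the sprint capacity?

Take S, N, D, and V: effort 4 + 7 + 7 + 9 = 27 ≤ 27, user value 5 + 12 + 14 + 19 = 50.
No other feasible combination does better.

50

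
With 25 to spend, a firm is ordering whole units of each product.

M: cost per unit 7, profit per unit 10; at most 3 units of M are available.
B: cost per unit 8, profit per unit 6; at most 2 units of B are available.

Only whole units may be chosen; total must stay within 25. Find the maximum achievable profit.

30

M has the best ratio (10/7); taking only M gives at most 3×10 = 30 (stopped by the cost limit).
Optimal: 3×M: cost 21 ≤ 25, profit 3·10 = 30.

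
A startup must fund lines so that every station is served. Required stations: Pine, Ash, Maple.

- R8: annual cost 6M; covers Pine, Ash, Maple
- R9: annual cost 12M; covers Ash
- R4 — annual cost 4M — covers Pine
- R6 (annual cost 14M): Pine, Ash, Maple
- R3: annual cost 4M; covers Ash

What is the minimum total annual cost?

6

This is an integer covering problem.
R8 alone covers Pine, Ash, Maple — every station.
Total annual cost: 6.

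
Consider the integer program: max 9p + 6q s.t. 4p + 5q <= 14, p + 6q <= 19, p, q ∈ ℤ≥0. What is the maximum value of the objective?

(p,q)=(3,0) is feasible, giving 27.
(p,q)=(2,1) is feasible, giving 24.
(p,q)=(2,0) is feasible, giving 18.
No feasible integer point exceeds 27.

27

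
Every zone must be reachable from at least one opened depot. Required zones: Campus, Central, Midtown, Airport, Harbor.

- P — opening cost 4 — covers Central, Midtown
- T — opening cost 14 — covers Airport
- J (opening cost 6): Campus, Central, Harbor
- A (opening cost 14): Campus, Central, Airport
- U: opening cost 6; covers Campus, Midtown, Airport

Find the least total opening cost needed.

Choose J and U: together they cover Campus, Central, Midtown, Airport, Harbor — every zone.
Total opening cost: 6 + 6 = 12.

12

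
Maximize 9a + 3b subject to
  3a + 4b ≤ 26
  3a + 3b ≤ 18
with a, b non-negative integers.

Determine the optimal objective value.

(a,b)=(6,0): 3·6+4·0=18≤26, 3·6+3·0=18≤18, objective 54.
(a,b)=(5,1): 3·5+4·1=19≤26, 3·5+3·1=18≤18, objective 48.
(a,b)=(5,0): 3·5+4·0=15≤26, 3·5+3·0=15≤18, objective 45.
The best lattice point is (6,0), giving 54.

54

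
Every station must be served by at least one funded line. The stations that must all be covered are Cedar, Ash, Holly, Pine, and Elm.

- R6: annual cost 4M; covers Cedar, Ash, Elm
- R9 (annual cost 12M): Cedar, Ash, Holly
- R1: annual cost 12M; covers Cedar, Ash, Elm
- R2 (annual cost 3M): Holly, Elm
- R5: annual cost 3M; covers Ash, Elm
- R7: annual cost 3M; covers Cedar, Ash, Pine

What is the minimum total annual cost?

Choose R2 and R7: together they cover Cedar, Ash, Holly, Pine, Elm — every station.
Total annual cost: 3 + 3 = 6.
No cover costs less than 6.

6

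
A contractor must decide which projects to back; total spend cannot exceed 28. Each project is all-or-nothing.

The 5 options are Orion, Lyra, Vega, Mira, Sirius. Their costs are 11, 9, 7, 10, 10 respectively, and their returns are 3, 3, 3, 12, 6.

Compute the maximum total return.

21

Allowing fractional choices, the relaxed optimum would be about 21.3, but projects are indivisible.
Lyra + Vega + Mira: cost 9 + 7 + 10 = 26 ≤ 28, return 3 + 3 + 12 = 18.
Vega + Mira + Sirius: cost 7 + 10 + 10 = 27 ≤ 28, return 3 + 12 + 6 = 21.
Mira + Sirius: cost 10 + 10 = 20 ≤ 28, return 12 + 6 = 18.
Best is Vega, Mira, and Sirius with total return 21.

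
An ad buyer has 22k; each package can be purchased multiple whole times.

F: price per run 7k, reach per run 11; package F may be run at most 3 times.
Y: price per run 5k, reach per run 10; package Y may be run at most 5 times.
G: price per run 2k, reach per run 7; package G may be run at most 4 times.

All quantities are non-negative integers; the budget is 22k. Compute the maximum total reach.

51

2×F and 4×G: price 22 ≤ 22, reach 2·11 + 4·7 = 50.
3×Y and 3×G: price 21 ≤ 22, reach 3·10 + 3·7 = 51.
Best is 51.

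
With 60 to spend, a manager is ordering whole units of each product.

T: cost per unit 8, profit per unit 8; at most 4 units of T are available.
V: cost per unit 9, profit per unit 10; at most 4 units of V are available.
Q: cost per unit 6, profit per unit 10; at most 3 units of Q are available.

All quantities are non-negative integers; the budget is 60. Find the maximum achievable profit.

74

Q has the best ratio (10/6); taking only Q gives at most 3×10 = 30 (stopped by the supply cap of 3).
Mixing does better — 3×T, 2×V, and 3×Q: cost 60 ≤ 60, profit 3·8 + 2·10 + 3·10 = 74.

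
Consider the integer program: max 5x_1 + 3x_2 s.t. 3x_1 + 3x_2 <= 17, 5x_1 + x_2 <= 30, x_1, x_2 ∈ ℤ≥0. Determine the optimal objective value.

25

(x_1,x_2)=(5,0): 3·5+3·0=15≤17, 5·5+1·0=25≤30, objective 25.
(x_1,x_2)=(4,1): 3·4+3·1=15≤17, 5·4+1·1=21≤30, objective 23.
The best lattice point is (5,0), giving 25.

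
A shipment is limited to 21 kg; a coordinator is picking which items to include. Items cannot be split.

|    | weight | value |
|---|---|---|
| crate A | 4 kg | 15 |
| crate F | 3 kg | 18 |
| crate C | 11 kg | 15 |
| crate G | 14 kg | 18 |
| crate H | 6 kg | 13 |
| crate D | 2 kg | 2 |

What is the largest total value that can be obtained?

51

Allowing fractional choices, the relaxed optimum would be about 56.9, but items are indivisible.
crate A + crate F + crate C + crate D: weight 4 + 3 + 11 + 2 = 20 ≤ 21, value 15 + 18 + 15 + 2 = 50.
crate A + crate F + crate G: weight 4 + 3 + 14 = 21 ≤ 21, value 15 + 18 + 18 = 51.
crate A + crate F + crate H + crate D: weight 4 + 3 + 6 + 2 = 15 ≤ 21, value 15 + 18 + 13 + 2 = 48.
Best is crate A, crate F, and crate G with total value 51.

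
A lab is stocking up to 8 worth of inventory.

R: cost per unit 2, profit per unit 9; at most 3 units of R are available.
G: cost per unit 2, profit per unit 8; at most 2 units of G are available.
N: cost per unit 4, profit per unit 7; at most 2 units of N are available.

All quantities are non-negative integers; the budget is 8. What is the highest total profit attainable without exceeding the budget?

Take 3×R and 1×G: cost 8 ≤ 8, profit 3·9 + 1·8 = 35.
R has the best ratio (9/2) and is taken to its limit of 3; remaining capacity is filled optimally with the others.

35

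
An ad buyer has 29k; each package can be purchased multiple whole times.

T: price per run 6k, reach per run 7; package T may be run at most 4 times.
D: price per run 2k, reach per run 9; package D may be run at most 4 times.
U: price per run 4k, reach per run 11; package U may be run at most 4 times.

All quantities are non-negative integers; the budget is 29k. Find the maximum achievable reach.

80

D has the best ratio (9/2); taking only D gives at most 4×9 = 36 (stopped by the supply cap of 4).
Mixing does better — 4×D and 4×U: price 24 ≤ 29, reach 4·9 + 4·11 = 80.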